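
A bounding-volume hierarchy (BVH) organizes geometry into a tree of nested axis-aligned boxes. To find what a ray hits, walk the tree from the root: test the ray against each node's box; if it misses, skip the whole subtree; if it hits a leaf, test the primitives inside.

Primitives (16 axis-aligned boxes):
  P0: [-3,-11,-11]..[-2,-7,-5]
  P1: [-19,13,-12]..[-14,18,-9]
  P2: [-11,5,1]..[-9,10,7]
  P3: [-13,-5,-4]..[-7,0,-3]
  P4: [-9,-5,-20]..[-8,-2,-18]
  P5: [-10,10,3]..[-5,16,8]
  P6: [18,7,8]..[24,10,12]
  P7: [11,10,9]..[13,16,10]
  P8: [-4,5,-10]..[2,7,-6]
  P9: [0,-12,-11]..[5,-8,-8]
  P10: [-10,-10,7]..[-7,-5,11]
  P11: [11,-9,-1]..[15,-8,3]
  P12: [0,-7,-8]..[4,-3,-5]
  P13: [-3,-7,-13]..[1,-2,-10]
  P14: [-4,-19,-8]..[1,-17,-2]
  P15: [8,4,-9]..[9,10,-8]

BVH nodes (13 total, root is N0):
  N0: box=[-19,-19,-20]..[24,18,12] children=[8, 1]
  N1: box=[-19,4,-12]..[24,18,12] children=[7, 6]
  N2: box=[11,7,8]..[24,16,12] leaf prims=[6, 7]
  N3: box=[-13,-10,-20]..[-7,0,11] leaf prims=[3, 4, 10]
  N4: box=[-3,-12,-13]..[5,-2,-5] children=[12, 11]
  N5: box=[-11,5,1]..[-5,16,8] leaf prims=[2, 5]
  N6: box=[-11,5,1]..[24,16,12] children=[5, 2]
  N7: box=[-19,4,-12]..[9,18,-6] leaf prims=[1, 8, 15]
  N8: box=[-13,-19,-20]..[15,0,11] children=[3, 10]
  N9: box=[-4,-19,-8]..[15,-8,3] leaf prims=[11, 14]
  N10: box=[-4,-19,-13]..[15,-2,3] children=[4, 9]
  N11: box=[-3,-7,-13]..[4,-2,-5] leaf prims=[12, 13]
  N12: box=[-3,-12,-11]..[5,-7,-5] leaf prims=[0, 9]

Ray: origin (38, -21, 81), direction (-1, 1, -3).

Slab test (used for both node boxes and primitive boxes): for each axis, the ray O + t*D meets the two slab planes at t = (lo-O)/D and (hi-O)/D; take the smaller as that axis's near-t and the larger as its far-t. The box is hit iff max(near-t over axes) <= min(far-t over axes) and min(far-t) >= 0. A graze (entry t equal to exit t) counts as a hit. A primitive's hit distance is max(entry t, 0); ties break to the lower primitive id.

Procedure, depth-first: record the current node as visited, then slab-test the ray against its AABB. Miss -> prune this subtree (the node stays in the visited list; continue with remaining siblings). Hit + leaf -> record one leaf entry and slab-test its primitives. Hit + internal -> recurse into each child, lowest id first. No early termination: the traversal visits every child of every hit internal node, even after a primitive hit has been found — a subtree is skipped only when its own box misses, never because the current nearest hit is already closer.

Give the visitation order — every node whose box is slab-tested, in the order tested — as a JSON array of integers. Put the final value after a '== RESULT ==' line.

Walk:
N0 x:[14,57] y:[2,39] z:[23,101/3] -> hit [23,101/3], descend [1, 8]
  N1 x:[14,57] y:[25,39] z:[23,31] -> hit [25,31], descend [6, 7]
    N6 x:[14,49] y:[26,37] z:[23,80/3] -> hit [26,80/3], descend [2, 5]
      N2 x:[14,27] y:[28,37] z:[23,73/3] -> miss, prune
      N5 x:[43,49] y:[26,37] z:[73/3,80/3] -> miss, prune
    N7 x:[29,57] y:[25,39] z:[29,31] -> hit [29,31] leaf, test {P1(miss), P8(miss), P15@t=89/3}
  N8 x:[23,51] y:[2,21] z:[70/3,101/3] -> miss, prune

Visited [0, 1, 6, 2, 5, 7, 8]. Tests: 7 box, 1 leaf. Nearest: P15.

== RESULT ==
[0, 1, 6, 2, 5, 7, 8]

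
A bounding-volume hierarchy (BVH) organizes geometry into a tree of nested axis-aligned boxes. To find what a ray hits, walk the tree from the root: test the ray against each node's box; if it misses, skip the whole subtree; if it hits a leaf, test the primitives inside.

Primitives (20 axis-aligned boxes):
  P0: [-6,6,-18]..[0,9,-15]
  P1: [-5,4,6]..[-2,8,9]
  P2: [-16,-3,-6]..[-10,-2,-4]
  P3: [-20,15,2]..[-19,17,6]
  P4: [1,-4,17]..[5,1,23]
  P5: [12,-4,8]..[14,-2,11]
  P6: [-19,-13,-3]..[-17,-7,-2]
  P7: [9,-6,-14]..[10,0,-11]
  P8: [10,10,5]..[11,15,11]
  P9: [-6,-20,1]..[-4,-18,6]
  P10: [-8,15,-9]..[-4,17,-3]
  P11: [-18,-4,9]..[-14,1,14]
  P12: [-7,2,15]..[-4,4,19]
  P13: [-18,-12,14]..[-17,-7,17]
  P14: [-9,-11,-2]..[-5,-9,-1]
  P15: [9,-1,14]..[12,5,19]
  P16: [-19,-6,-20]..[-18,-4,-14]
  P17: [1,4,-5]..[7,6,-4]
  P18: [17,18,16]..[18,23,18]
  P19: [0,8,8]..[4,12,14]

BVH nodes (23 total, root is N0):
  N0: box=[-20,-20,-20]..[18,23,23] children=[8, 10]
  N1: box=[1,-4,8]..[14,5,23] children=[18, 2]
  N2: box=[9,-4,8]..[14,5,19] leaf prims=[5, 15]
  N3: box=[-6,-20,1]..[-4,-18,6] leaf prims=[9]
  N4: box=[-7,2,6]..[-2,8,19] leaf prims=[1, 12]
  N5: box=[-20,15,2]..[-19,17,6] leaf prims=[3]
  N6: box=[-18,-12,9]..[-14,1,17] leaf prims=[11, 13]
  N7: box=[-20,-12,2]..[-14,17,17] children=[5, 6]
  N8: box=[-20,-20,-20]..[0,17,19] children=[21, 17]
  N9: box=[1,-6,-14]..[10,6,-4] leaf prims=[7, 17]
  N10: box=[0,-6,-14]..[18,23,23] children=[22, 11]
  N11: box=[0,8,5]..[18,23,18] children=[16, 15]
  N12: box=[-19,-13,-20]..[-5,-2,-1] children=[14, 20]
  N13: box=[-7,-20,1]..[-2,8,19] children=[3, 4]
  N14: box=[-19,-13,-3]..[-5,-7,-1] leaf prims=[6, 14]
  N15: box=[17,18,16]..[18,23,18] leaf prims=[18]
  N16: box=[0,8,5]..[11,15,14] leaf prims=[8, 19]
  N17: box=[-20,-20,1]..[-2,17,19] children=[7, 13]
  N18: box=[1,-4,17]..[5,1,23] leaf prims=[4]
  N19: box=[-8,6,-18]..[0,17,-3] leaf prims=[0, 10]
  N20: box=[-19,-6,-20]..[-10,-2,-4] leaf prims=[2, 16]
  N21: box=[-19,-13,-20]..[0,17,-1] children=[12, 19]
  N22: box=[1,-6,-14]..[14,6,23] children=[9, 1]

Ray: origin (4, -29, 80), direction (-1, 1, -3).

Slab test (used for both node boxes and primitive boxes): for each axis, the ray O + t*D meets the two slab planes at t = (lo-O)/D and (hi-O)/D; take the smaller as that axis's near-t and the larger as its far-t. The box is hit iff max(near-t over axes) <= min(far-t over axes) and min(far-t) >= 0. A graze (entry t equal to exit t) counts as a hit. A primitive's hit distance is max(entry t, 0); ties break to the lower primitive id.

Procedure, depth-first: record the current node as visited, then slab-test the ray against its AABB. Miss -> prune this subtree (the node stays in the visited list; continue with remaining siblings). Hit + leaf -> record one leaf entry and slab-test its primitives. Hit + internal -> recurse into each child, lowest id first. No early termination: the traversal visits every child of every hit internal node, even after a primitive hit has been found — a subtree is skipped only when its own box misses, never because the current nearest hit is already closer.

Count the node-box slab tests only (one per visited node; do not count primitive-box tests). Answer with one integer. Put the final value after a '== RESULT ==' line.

Trace the traversal:
N0 x:[-14,24] y:[9,52] z:[19,100/3] -> hit [19,24], descend [8, 10]
  N8 x:[4,24] y:[9,46] z:[61/3,100/3] -> hit [61/3,24], descend [17, 21]
    N17 x:[6,24] y:[9,46] z:[61/3,79/3] -> hit [61/3,24], descend [7, 13]
      N7 x:[18,24] y:[17,46] z:[21,26] -> hit [21,24], descend [5, 6]
        N5 x:[23,24] y:[44,46] z:[74/3,26] -> miss, prune
        N6 x:[18,22] y:[17,30] z:[21,71/3] -> hit [21,22] leaf, test {P11(miss), P13@t=21}
      N13 x:[6,11] y:[9,37] z:[61/3,79/3] -> miss, prune
    N21 x:[4,23] y:[16,46] z:[27,100/3] -> miss, prune
  N10 x:[-14,4] y:[23,52] z:[19,94/3] -> miss, prune

9 AABB tests over nodes [0, 8, 17, 7, 5, 6, 13, 21, 10]; 1 leaf entered; closest P13.

== RESULT ==
9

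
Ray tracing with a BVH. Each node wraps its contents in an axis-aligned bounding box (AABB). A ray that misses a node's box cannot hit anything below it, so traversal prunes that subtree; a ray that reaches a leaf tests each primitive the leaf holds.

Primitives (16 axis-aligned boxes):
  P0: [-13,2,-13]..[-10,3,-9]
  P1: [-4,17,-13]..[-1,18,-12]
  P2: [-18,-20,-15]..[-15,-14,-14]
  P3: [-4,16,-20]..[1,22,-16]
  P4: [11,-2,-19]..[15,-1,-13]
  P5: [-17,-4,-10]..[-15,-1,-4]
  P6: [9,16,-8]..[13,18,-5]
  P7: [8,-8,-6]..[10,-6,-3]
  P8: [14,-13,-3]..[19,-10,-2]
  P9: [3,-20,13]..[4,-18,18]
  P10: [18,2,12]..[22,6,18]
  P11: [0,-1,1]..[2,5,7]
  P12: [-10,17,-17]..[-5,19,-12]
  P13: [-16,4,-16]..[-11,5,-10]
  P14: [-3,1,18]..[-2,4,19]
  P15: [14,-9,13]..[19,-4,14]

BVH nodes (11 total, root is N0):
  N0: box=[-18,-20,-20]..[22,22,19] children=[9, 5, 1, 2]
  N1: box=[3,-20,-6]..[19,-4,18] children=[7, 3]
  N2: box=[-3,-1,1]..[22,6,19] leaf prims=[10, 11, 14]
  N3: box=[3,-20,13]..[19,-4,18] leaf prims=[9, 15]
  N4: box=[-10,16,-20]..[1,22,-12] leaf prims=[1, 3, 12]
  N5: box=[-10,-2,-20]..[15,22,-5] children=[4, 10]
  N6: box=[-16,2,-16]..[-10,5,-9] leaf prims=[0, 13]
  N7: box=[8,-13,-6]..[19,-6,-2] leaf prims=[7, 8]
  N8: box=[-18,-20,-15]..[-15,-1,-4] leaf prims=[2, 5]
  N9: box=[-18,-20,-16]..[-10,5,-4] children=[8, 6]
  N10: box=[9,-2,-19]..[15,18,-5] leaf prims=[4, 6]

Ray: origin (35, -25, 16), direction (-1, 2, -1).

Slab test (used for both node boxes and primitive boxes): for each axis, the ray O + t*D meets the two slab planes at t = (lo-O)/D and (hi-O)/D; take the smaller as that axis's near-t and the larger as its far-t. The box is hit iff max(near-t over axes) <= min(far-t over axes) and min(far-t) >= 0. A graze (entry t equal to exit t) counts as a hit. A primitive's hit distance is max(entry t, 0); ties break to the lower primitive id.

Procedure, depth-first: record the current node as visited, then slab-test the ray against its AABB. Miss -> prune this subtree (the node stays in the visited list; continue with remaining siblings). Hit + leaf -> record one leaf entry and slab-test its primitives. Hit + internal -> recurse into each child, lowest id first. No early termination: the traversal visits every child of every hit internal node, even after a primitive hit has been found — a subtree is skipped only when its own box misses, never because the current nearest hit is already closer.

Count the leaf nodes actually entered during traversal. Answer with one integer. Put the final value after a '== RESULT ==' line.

Walk:
N0 x:[13,53] y:[5/2,47/2] z:[-3,36] -> hit [13,47/2], descend [1, 2, 5, 9]
  N1 x:[16,32] y:[5/2,21/2] z:[-2,22] -> miss, prune
  N2 x:[13,38] y:[12,31/2] z:[-3,15] -> hit [13,15] leaf, test {P10(miss), P11(miss), P14(miss)}
  N5 x:[20,45] y:[23/2,47/2] z:[21,36] -> hit [21,47/2], descend [4, 10]
    N4 x:[34,45] y:[41/2,47/2] z:[28,36] -> miss, prune
    N10 x:[20,26] y:[23/2,43/2] z:[21,35] -> hit [21,43/2] leaf, test {P4(miss), P6(miss)}
  N9 x:[45,53] y:[5/2,15] z:[20,32] -> miss, prune

Visited [0, 1, 2, 5, 4, 10, 9]. Tests: 7 box, 2 leaf. Nearest: miss.

== RESULT ==
2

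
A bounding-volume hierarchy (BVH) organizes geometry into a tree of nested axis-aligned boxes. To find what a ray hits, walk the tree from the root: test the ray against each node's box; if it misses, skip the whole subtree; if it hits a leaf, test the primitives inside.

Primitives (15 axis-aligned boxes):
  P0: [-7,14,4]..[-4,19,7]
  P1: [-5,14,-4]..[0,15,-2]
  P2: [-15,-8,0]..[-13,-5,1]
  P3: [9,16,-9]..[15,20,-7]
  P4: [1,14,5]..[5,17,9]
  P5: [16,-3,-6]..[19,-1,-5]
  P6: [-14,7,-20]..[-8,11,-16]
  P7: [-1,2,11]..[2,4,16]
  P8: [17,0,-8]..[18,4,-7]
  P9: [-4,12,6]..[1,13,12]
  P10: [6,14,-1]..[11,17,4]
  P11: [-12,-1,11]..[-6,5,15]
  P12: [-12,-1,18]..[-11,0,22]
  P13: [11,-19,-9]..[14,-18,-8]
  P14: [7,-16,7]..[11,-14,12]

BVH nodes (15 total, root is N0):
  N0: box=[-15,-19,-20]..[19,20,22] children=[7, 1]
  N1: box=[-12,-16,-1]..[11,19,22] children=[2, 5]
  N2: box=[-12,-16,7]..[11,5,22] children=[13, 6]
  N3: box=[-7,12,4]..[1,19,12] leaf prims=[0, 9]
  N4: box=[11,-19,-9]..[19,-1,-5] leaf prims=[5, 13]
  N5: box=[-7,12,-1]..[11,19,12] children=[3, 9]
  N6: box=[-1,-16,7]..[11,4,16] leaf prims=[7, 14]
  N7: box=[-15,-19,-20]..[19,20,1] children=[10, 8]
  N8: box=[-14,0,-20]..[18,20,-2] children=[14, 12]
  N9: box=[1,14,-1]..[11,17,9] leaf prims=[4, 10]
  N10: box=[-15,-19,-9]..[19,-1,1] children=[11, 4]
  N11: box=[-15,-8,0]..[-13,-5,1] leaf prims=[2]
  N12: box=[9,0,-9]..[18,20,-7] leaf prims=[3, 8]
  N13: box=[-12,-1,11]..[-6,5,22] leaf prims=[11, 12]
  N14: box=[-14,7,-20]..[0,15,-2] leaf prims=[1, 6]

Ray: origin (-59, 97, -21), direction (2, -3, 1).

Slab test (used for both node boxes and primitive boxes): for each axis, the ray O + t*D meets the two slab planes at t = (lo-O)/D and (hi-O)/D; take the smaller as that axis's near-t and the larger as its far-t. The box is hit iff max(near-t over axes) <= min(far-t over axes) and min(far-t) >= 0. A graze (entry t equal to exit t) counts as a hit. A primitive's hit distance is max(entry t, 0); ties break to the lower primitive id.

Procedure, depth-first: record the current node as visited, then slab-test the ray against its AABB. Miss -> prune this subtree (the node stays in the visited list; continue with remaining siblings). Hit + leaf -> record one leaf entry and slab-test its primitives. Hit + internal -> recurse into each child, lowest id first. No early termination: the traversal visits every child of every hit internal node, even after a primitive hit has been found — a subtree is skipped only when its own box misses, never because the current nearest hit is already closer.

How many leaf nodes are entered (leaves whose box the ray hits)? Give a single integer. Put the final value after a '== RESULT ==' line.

Traverse from the root:
N0 x:[22,39] y:[77/3,116/3] z:[1,43] -> hit [77/3,116/3], descend [1, 7]
  N1 x:[47/2,35] y:[26,113/3] z:[20,43] -> hit [26,35], descend [2, 5]
    N2 x:[47/2,35] y:[92/3,113/3] z:[28,43] -> hit [92/3,35], descend [6, 13]
      N6 x:[29,35] y:[31,113/3] z:[28,37] -> hit [31,35] leaf, test {P7(miss), P14(miss)}
      N13 x:[47/2,53/2] y:[92/3,98/3] z:[32,43] -> miss, prune
    N5 x:[26,35] y:[26,85/3] z:[20,33] -> hit [26,85/3], descend [3, 9]
      N3 x:[26,30] y:[26,85/3] z:[25,33] -> hit [26,85/3] leaf, test {P0@t=26, P9@t=28}
      N9 x:[30,35] y:[80/3,83/3] z:[20,30] -> miss, prune
  N7 x:[22,39] y:[77/3,116/3] z:[1,22] -> miss, prune

Visited [0, 1, 2, 6, 13, 5, 3, 9, 7]. Tests: 9 box, 2 leaf. Nearest: P0.

== RESULT ==
2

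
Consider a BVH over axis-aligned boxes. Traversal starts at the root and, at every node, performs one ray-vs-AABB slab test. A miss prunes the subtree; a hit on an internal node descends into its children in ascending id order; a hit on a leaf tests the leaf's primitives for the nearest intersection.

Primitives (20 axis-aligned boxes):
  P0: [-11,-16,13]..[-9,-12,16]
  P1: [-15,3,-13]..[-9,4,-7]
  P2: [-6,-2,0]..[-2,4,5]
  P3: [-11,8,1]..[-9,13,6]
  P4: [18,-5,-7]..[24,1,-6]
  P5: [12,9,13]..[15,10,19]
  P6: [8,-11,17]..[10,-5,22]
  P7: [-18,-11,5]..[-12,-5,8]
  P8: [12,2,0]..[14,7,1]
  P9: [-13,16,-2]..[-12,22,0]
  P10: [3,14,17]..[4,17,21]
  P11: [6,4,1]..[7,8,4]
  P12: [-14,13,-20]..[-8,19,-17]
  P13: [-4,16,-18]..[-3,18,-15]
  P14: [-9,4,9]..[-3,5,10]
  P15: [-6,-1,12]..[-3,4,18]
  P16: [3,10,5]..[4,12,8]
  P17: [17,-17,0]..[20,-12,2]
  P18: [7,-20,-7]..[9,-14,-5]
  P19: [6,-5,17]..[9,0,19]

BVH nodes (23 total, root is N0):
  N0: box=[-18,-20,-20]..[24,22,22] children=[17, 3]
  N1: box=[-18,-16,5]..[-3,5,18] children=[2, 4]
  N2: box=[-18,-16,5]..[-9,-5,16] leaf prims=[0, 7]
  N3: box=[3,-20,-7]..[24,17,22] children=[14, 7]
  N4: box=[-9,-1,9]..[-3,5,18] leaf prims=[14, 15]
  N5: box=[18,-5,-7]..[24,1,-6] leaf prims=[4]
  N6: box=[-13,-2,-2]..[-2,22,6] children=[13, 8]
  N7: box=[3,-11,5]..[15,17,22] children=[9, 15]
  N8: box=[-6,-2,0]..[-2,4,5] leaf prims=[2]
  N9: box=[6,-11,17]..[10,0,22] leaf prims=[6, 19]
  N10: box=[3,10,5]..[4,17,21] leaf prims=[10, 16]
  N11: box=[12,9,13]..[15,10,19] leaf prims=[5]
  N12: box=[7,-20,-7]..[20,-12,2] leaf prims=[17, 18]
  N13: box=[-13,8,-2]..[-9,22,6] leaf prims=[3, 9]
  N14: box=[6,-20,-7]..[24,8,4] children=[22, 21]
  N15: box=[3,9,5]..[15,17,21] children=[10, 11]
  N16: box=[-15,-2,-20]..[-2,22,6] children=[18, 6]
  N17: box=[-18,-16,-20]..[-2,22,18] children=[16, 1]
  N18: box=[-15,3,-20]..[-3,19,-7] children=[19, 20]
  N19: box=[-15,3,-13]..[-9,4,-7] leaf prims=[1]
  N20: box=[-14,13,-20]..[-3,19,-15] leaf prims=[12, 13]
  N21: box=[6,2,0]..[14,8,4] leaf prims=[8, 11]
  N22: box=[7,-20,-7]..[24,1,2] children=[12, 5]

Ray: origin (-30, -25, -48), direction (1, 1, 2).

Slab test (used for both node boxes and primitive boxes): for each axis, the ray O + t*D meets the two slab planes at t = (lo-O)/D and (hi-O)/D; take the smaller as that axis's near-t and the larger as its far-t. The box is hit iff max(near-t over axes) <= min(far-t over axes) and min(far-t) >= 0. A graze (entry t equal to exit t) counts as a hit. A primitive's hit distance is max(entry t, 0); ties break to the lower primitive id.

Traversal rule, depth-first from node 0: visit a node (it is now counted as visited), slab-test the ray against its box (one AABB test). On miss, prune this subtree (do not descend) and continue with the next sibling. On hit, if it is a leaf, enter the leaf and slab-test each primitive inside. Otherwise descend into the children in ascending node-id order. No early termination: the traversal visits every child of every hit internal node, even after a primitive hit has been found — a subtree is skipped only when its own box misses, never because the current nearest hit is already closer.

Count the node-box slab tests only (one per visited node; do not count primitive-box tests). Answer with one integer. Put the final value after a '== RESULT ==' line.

Traverse from the root:
N0 x:[12,54] y:[5,47] z:[14,35] -> hit [14,35], descend [3, 17]
  N3 x:[33,54] y:[5,42] z:[41/2,35] -> hit [33,35], descend [7, 14]
    N7 x:[33,45] y:[14,42] z:[53/2,35] -> hit [33,35], descend [9, 15]
      N9 x:[36,40] y:[14,25] z:[65/2,35] -> miss, prune
      N15 x:[33,45] y:[34,42] z:[53/2,69/2] -> hit [34,69/2], descend [10, 11]
        N10 x:[33,34] y:[35,42] z:[53/2,69/2] -> miss, prune
        N11 x:[42,45] y:[34,35] z:[61/2,67/2] -> miss, prune
    N14 x:[36,54] y:[5,33] z:[41/2,26] -> miss, prune
  N17 x:[12,28] y:[9,47] z:[14,33] -> hit [14,28], descend [1, 16]
    N1 x:[12,27] y:[9,30] z:[53/2,33] -> hit [53/2,27], descend [2, 4]
      N2 x:[12,21] y:[9,20] z:[53/2,32] -> miss, prune
      N4 x:[21,27] y:[24,30] z:[57/2,33] -> miss, prune
    N16 x:[15,28] y:[23,47] z:[14,27] -> hit [23,27], descend [6, 18]
      N6 x:[17,28] y:[23,47] z:[23,27] -> hit [23,27], descend [8, 13]
        N8 x:[24,28] y:[23,29] z:[24,53/2] -> hit [24,53/2] leaf, test {P2@t=24}
        N13 x:[17,21] y:[33,47] z:[23,27] -> miss, prune
      N18 x:[15,27] y:[28,44] z:[14,41/2] -> miss, prune

order=[0, 3, 7, 9, 15, 10, 11, 14, 17, 1, 2, 4, 16, 6, 8, 13, 18]  |boxes|=17  |leaves|=1  hit=P2

== RESULT ==
17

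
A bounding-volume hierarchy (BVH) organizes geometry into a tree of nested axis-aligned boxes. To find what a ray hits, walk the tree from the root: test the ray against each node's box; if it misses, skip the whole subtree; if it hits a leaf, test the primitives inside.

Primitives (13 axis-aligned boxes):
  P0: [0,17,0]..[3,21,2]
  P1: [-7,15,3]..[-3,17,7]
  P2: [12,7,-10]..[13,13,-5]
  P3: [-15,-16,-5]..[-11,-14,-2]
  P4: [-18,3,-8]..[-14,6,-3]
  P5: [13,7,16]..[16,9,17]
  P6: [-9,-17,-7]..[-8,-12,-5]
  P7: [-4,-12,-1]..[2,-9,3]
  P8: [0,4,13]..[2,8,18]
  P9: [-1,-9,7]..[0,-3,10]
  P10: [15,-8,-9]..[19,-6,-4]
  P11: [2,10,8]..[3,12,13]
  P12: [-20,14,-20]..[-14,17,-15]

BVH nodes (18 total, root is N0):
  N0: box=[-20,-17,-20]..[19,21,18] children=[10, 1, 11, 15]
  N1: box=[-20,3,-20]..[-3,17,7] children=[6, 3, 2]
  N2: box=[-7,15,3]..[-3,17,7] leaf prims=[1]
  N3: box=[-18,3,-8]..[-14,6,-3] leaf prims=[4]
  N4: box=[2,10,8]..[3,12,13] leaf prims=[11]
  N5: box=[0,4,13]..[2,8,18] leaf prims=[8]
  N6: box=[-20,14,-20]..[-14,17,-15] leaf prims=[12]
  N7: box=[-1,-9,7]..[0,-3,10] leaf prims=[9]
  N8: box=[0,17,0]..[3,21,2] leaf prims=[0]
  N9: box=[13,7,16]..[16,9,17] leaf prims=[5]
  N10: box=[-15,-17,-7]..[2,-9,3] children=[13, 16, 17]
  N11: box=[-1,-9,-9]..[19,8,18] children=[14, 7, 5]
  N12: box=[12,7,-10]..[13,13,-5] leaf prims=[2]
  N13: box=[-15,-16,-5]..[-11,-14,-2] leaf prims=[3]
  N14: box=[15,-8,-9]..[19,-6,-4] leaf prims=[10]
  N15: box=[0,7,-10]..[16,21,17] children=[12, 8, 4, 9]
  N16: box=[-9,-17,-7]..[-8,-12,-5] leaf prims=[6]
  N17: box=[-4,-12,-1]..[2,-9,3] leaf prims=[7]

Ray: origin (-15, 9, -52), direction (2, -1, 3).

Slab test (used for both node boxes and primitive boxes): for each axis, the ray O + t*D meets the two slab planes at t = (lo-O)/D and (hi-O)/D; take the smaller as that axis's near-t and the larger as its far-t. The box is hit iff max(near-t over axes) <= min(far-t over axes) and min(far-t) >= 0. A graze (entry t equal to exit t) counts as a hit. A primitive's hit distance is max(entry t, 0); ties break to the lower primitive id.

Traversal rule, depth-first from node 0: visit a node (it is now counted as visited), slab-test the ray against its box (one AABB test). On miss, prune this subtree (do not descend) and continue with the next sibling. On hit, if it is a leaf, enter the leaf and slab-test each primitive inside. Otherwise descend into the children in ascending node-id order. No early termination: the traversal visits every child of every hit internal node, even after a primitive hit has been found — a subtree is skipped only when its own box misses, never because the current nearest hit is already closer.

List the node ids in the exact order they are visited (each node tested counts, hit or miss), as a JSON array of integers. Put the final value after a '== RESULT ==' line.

Walk:
N0 x:[-5/2,17] y:[-12,26] z:[32/3,70/3] -> hit [32/3,17], descend [1, 10, 11, 15]
  N1 x:[-5/2,6] y:[-8,6] z:[32/3,59/3] -> miss, prune
  N10 x:[0,17/2] y:[18,26] z:[15,55/3] -> miss, prune
  N11 x:[7,17] y:[1,18] z:[43/3,70/3] -> hit [43/3,17], descend [5, 7, 14]
    N5 x:[15/2,17/2] y:[1,5] z:[65/3,70/3] -> miss, prune
    N7 x:[7,15/2] y:[12,18] z:[59/3,62/3] -> miss, prune
    N14 x:[15,17] y:[15,17] z:[43/3,16] -> hit [15,16] leaf, test {P10@t=15}
  N15 x:[15/2,31/2] y:[-12,2] z:[14,23] -> miss, prune

Summary -> nodes [0, 1, 10, 11, 5, 7, 14, 15]; box-tests=8; leaf-entries=1; first=P10

== RESULT ==
[0, 1, 10, 11, 5, 7, 14, 15]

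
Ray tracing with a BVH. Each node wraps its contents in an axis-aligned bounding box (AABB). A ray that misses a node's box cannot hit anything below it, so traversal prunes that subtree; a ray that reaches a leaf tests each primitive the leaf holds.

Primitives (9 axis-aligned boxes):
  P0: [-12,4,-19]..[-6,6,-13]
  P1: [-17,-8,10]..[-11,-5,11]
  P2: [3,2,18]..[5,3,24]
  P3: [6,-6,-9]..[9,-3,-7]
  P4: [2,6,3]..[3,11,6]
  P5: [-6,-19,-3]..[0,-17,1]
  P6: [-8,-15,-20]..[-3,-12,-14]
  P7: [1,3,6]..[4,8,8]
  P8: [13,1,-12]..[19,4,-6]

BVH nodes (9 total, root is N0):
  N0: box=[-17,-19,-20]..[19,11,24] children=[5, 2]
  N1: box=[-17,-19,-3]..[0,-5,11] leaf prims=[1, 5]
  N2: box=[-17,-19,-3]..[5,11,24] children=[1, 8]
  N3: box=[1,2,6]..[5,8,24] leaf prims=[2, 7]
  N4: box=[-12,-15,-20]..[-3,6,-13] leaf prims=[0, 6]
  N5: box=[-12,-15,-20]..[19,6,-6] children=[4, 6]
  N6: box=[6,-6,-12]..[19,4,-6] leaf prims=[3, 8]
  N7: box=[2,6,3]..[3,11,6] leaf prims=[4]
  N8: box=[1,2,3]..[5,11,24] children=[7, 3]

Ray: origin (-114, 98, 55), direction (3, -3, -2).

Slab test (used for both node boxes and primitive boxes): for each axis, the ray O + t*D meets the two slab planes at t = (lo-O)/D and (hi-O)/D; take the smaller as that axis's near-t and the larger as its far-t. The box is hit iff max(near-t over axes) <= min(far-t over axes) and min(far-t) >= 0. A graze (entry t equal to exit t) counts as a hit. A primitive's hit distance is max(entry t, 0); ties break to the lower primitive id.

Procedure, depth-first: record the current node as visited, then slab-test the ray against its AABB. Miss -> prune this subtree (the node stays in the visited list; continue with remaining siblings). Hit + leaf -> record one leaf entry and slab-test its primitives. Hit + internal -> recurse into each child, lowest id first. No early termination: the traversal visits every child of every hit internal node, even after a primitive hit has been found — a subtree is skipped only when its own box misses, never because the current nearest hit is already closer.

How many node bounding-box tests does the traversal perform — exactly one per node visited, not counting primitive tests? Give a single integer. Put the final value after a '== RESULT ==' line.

Walk:
N0 x:[97/3,133/3] y:[29,39] z:[31/2,75/2] -> hit [97/3,75/2], descend [2, 5]
  N2 x:[97/3,119/3] y:[29,39] z:[31/2,29] -> miss, prune
  N5 x:[34,133/3] y:[92/3,113/3] z:[61/2,75/2] -> hit [34,75/2], descend [4, 6]
    N4 x:[34,37] y:[92/3,113/3] z:[34,75/2] -> hit [34,37] leaf, test {P0(miss), P6@t=110/3}
    N6 x:[40,133/3] y:[94/3,104/3] z:[61/2,67/2] -> miss, prune

Summary -> nodes [0, 2, 5, 4, 6]; box-tests=5; leaf-entries=1; first=P6

== RESULT ==
5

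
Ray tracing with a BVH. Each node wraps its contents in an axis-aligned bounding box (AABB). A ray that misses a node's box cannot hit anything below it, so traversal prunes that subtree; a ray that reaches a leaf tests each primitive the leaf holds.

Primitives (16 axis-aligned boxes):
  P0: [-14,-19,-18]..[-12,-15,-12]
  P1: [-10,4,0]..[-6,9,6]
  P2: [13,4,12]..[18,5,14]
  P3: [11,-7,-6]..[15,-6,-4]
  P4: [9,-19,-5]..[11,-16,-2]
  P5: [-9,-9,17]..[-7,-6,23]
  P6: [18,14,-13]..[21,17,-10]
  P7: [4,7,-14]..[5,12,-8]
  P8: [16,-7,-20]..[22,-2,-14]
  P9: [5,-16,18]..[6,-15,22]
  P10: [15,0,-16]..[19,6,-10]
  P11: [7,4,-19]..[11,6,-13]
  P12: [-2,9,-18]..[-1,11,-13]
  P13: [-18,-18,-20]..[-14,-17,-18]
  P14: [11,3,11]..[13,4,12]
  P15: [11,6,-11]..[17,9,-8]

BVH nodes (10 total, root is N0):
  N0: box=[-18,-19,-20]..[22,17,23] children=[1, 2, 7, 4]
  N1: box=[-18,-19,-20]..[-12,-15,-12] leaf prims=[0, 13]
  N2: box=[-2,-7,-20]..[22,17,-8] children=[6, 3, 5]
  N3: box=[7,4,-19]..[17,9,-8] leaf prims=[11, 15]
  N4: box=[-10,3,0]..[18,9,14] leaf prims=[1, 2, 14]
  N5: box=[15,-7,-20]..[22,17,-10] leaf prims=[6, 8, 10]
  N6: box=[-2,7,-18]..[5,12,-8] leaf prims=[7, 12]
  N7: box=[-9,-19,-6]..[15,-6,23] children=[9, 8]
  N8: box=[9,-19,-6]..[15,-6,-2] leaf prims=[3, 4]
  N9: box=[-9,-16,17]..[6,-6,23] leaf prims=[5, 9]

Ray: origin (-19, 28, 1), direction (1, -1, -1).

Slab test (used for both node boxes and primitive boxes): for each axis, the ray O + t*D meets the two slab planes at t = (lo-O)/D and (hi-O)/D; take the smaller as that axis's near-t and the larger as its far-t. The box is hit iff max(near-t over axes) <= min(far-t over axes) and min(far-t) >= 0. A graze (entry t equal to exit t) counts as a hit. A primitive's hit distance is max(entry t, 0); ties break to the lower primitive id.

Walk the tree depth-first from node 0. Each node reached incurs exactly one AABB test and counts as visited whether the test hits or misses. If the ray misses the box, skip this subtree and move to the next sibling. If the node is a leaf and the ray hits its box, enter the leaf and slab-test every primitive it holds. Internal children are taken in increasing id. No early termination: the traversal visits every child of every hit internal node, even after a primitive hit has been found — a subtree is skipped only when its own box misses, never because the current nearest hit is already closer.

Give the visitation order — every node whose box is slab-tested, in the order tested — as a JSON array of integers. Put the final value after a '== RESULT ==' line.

Trace the traversal:
N0 x:[1,41] y:[11,47] z:[-22,21] -> hit [11,21], descend [1, 2, 4, 7]
  N1 x:[1,7] y:[43,47] z:[13,21] -> miss, prune
  N2 x:[17,41] y:[11,35] z:[9,21] -> hit [17,21], descend [3, 5, 6]
    N3 x:[26,36] y:[19,24] z:[9,20] -> miss, prune
    N5 x:[34,41] y:[11,35] z:[11,21] -> miss, prune
    N6 x:[17,24] y:[16,21] z:[9,19] -> hit [17,19] leaf, test {P7(miss), P12@t=17}
  N4 x:[9,37] y:[19,25] z:[-13,1] -> miss, prune
  N7 x:[10,34] y:[34,47] z:[-22,7] -> miss, prune

8 AABB tests over nodes [0, 1, 2, 3, 5, 6, 4, 7]; 1 leaf entered; closest P12.

== RESULT ==
[0, 1, 2, 3, 5, 6, 4, 7]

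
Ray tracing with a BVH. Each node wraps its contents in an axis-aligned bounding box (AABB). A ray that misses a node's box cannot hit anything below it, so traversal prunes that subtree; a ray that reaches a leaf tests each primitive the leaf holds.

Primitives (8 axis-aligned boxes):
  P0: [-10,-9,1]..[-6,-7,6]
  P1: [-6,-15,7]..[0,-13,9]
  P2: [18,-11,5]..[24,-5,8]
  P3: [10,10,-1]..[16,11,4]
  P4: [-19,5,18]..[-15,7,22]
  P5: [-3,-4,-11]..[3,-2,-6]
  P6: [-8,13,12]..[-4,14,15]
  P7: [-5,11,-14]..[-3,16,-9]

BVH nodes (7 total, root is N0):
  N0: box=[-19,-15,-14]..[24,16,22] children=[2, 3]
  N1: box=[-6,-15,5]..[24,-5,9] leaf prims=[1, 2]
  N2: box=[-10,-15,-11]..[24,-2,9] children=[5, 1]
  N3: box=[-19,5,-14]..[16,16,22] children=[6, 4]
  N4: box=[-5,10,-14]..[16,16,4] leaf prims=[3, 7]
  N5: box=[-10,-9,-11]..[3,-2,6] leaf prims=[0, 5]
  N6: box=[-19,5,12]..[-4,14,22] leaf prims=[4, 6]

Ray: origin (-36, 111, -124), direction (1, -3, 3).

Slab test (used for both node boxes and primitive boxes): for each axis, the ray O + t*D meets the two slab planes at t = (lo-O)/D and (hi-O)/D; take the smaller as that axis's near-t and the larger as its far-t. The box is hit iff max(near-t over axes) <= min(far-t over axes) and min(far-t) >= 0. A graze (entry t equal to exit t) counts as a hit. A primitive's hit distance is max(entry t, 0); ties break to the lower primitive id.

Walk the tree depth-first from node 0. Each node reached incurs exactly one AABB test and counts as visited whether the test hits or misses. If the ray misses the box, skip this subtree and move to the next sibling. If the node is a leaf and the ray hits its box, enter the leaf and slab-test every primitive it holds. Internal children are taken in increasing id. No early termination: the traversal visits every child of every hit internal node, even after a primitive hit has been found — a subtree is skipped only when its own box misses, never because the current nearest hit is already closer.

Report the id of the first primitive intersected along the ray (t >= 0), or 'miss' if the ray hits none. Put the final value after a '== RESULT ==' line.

Traverse from the root:
N0 x:[17,60] y:[95/3,42] z:[110/3,146/3] -> hit [110/3,42], descend [2, 3]
  N2 x:[26,60] y:[113/3,42] z:[113/3,133/3] -> hit [113/3,42], descend [1, 5]
    N1 x:[30,60] y:[116/3,42] z:[43,133/3] -> miss, prune
    N5 x:[26,39] y:[113/3,40] z:[113/3,130/3] -> hit [113/3,39] leaf, test {P0(miss), P5@t=113/3}
  N3 x:[17,52] y:[95/3,106/3] z:[110/3,146/3] -> miss, prune

order=[0, 2, 1, 5, 3]  |boxes|=5  |leaves|=1  hit=P5

== RESULT ==
5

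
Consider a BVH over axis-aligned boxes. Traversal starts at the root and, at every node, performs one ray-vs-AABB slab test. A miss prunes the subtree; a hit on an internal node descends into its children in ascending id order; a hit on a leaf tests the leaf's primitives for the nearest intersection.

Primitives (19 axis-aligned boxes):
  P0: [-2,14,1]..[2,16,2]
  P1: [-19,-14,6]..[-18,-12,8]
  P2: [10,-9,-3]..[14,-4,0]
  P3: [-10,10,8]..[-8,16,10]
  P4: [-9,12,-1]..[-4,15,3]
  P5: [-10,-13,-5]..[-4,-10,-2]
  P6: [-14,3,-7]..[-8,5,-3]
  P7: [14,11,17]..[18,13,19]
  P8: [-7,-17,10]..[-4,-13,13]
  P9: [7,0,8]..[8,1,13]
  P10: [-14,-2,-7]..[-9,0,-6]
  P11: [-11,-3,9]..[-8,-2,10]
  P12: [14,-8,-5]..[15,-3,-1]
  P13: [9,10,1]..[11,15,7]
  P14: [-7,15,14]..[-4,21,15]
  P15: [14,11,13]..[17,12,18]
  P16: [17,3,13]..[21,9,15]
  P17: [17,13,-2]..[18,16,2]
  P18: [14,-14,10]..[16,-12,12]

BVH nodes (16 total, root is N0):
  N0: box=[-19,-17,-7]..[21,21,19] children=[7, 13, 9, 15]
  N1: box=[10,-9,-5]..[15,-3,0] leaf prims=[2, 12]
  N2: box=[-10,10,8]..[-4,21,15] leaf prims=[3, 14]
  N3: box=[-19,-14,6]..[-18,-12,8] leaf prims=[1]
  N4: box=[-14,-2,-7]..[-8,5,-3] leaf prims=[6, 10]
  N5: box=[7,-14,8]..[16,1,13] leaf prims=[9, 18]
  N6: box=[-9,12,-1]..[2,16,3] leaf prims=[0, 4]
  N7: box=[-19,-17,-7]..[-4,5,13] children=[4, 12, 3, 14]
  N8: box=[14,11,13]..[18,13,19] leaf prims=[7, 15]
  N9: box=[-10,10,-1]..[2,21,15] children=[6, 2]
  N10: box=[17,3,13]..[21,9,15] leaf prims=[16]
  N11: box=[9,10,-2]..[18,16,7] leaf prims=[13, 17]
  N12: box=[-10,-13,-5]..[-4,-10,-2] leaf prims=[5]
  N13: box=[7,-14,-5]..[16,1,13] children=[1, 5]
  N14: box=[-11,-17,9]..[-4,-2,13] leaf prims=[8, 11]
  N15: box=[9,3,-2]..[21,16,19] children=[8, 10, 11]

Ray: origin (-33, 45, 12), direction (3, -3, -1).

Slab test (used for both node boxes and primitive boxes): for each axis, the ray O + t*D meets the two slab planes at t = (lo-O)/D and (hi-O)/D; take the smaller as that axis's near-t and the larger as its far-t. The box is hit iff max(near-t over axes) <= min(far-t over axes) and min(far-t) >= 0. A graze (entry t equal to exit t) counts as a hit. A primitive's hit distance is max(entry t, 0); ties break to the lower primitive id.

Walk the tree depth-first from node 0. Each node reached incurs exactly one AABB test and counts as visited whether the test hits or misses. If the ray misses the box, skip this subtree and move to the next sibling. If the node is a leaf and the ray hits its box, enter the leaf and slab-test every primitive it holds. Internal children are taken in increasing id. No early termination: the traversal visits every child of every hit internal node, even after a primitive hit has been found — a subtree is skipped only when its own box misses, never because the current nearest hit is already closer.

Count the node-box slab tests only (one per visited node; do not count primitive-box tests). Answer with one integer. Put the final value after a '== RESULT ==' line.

Trace the traversal:
N0 x:[14/3,18] y:[8,62/3] z:[-7,19] -> hit [8,18], descend [7, 9, 13, 15]
  N7 x:[14/3,29/3] y:[40/3,62/3] z:[-1,19] -> miss, prune
  N9 x:[23/3,35/3] y:[8,35/3] z:[-3,13] -> hit [8,35/3], descend [2, 6]
    N2 x:[23/3,29/3] y:[8,35/3] z:[-3,4] -> miss, prune
    N6 x:[8,35/3] y:[29/3,11] z:[9,13] -> hit [29/3,11] leaf, test {P0@t=31/3, P4(miss)}
  N13 x:[40/3,49/3] y:[44/3,59/3] z:[-1,17] -> hit [44/3,49/3], descend [1, 5]
    N1 x:[43/3,16] y:[16,18] z:[12,17] -> hit [16,16] leaf, test {P2(miss), P12@t=16}
    N5 x:[40/3,49/3] y:[44/3,59/3] z:[-1,4] -> miss, prune
  N15 x:[14,18] y:[29/3,14] z:[-7,14] -> hit [14,14], descend [8, 10, 11]
    N8 x:[47/3,17] y:[32/3,34/3] z:[-7,-1] -> miss, prune
    N10 x:[50/3,18] y:[12,14] z:[-3,-1] -> miss, prune
    N11 x:[14,17] y:[29/3,35/3] z:[5,14] -> miss, prune

order=[0, 7, 9, 2, 6, 13, 1, 5, 15, 8, 10, 11]  |boxes|=12  |leaves|=2  hit=P0

== RESULT ==
12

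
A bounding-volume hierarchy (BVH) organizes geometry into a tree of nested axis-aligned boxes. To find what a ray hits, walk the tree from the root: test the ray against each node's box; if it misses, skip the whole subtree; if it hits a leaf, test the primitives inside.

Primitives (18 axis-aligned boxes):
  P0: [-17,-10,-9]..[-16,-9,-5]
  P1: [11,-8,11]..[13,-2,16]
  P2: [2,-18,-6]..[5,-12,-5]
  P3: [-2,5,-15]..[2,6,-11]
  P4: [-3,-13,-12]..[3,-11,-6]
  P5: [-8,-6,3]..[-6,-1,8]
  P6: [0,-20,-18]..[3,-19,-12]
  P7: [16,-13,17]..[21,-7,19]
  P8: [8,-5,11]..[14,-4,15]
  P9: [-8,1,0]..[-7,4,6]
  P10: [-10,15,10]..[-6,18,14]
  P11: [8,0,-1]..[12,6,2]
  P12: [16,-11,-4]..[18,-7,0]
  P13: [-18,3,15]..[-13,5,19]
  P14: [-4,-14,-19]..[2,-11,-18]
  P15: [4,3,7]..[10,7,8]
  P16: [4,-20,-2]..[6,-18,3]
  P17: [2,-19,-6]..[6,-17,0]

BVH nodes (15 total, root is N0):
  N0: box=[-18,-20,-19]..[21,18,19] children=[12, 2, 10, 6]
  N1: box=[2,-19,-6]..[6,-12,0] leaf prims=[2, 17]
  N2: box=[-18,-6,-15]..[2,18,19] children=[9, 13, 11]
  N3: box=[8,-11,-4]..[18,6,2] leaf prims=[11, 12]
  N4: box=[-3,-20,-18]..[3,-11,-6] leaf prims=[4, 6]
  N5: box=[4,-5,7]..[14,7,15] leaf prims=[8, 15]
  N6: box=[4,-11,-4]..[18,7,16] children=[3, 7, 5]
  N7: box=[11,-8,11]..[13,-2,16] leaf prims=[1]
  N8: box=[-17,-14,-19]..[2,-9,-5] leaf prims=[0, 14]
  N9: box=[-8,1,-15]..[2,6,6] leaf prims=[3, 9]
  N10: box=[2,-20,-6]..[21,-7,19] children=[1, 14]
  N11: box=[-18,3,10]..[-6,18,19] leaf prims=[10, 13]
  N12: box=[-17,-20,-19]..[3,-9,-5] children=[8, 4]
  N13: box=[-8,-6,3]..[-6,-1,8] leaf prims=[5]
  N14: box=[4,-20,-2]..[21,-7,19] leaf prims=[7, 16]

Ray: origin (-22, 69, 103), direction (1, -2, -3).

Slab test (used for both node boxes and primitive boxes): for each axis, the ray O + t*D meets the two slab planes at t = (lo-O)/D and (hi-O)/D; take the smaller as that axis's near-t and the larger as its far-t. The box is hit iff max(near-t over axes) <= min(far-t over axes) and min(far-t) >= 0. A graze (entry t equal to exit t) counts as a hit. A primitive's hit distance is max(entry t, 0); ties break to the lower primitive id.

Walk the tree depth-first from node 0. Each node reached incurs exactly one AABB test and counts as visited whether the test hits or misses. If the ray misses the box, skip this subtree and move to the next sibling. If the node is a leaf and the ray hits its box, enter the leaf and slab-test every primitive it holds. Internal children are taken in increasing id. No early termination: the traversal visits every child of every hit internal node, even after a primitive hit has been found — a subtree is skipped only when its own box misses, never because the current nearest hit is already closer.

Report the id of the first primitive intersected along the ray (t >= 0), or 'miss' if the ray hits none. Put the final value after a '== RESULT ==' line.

Trace the traversal:
N0 x:[4,43] y:[51/2,89/2] z:[28,122/3] -> hit [28,122/3], descend [2, 6, 10, 12]
  N2 x:[4,24] y:[51/2,75/2] z:[28,118/3] -> miss, prune
  N6 x:[26,40] y:[31,40] z:[29,107/3] -> hit [31,107/3], descend [3, 5, 7]
    N3 x:[30,40] y:[63/2,40] z:[101/3,107/3] -> hit [101/3,107/3] leaf, test {P11@t=101/3, P12(miss)}
    N5 x:[26,36] y:[31,37] z:[88/3,32] -> hit [31,32] leaf, test {P8(miss), P15@t=95/3}
    N7 x:[33,35] y:[71/2,77/2] z:[29,92/3] -> miss, prune
  N10 x:[24,43] y:[38,89/2] z:[28,109/3] -> miss, prune
  N12 x:[5,25] y:[39,89/2] z:[36,122/3] -> miss, prune

Summary -> nodes [0, 2, 6, 3, 5, 7, 10, 12]; box-tests=8; leaf-entries=2; first=P15

== RESULT ==
15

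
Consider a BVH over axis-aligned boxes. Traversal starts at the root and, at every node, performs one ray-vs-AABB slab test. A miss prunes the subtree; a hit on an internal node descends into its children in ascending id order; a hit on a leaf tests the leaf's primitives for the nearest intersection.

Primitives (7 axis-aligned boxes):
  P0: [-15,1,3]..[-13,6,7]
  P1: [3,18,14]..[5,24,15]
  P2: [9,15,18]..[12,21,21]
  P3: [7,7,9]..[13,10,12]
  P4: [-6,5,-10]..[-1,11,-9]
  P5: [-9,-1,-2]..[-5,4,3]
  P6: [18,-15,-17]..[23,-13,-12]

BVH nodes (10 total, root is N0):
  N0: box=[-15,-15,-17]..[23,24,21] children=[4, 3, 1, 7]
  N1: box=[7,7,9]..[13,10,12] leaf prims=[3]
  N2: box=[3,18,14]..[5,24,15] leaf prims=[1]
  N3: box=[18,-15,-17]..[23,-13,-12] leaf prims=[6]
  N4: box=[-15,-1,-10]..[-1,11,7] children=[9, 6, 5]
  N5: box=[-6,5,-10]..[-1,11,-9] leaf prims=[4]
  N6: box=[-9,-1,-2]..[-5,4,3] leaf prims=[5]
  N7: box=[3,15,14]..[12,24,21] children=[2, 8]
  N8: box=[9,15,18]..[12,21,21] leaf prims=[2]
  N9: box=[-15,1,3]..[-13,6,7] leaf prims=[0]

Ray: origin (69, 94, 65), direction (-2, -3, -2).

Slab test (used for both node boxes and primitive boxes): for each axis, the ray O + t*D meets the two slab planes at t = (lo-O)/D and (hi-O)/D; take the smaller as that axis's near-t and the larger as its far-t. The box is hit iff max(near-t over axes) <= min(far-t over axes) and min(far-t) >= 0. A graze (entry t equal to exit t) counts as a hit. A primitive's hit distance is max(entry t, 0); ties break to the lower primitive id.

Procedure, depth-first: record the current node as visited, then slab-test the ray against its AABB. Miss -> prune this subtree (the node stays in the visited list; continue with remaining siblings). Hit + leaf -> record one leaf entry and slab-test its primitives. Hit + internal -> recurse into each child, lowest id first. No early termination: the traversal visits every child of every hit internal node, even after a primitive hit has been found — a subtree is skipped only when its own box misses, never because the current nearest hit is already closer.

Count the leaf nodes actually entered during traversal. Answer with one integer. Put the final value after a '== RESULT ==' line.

Walk:
N0 x:[23,42] y:[70/3,109/3] z:[22,41] -> hit [70/3,109/3], descend [1, 3, 4, 7]
  N1 x:[28,31] y:[28,29] z:[53/2,28] -> hit [28,28] leaf, test {P3@t=28}
  N3 x:[23,51/2] y:[107/3,109/3] z:[77/2,41] -> miss, prune
  N4 x:[35,42] y:[83/3,95/3] z:[29,75/2] -> miss, prune
  N7 x:[57/2,33] y:[70/3,79/3] z:[22,51/2] -> miss, prune

order=[0, 1, 3, 4, 7]  |boxes|=5  |leaves|=1  hit=P3

== RESULT ==
1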